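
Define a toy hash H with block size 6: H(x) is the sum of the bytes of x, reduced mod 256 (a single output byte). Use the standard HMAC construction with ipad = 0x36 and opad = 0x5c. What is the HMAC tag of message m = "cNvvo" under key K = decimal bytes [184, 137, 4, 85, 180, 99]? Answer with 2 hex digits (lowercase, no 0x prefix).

Key decimal bytes [184, 137, 4, 85, 180, 99] = b8 89 04 55 b4 63 is exactly B = 6 bytes: K' = b8 89 04 55 b4 63.
K' ⊕ ipad = 8e bf 32 63 82 55.  K' ⊕ opad = e4 d5 58 09 e8 3f.
Inner input = (K'⊕ipad) ∥ m = 8e bf 32 63 82 55 ∥ 63 4e 76 76 6f.
Inner hash: sum = 142+191+50+99+130+85+99+78+118+118+111 = 1221; mod 256 = 197 → c5.
Outer input = (K'⊕opad) ∥ inner = e4 d5 58 09 e8 3f ∥ c5.
Outer hash (tag): sum = 228+213+88+9+232+63+197 = 1030; mod 256 = 6 → 06.

06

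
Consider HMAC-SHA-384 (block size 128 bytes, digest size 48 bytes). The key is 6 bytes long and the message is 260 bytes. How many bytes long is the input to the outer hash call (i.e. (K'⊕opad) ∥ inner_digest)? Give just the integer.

176

Key is 6 ≤ 128 bytes, zero-padded: |K'| = 128.
Outer input = (K'⊕opad) ∥ H(inner) → 128 + 48 = 176 bytes.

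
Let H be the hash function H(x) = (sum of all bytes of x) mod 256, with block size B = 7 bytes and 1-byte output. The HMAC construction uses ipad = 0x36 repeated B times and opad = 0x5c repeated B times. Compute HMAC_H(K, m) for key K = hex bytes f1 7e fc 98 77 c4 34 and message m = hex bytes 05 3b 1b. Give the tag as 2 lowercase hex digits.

75

Key hex bytes f1 7e fc 98 77 c4 34 is exactly B = 7 bytes: K' = f1 7e fc 98 77 c4 34.
K' ⊕ ipad = c7 48 ca ae 41 f2 02.  K' ⊕ opad = ad 22 a0 c4 2b 98 68.
Inner input = (K'⊕ipad) ∥ m = c7 48 ca ae 41 f2 02 ∥ 05 3b 1b.
Inner hash: sum = 199+72+202+174+65+242+2+5+59+27 = 1047; mod 256 = 23 → 17.
Outer input = (K'⊕opad) ∥ inner = ad 22 a0 c4 2b 98 68 ∥ 17.
Outer hash (tag): sum = 173+34+160+196+43+152+104+23 = 885; mod 256 = 117 → 75.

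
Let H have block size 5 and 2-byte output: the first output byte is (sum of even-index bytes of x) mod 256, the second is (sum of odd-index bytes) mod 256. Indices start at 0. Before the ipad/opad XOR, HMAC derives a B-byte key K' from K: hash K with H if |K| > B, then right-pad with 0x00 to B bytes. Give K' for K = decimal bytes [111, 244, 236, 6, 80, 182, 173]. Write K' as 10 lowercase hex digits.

|K| = 7 > B = 5, so first hash the key.
H(K): even-index sum = 600 mod 256 = 88; odd-index sum = 432 mod 256 = 176 → 58 b0.
Zero-pad H(K) = 58 b0 to 5 bytes: K' = 58 b0 00 00 00.

58b0000000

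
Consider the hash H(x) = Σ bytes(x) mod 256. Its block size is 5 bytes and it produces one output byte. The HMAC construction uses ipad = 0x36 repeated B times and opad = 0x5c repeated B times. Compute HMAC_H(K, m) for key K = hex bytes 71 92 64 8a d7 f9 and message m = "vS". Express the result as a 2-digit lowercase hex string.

Key hex bytes 71 92 64 8a d7 f9 is 6 bytes > B = 5, so hash it first: H(key) = c1, then zero-pad to 5 bytes: K' = c1 00 00 00 00.
K' ⊕ ipad = f7 36 36 36 36.  K' ⊕ opad = 9d 5c 5c 5c 5c.
Inner input = (K'⊕ipad) ∥ m = f7 36 36 36 36 ∥ 76 53.
Inner hash: sum = 247+54+54+54+54+118+83 = 664; mod 256 = 152 → 98.
Outer input = (K'⊕opad) ∥ inner = 9d 5c 5c 5c 5c ∥ 98.
Outer hash (tag): sum = 157+92+92+92+92+152 = 677; mod 256 = 165 → a5.

a5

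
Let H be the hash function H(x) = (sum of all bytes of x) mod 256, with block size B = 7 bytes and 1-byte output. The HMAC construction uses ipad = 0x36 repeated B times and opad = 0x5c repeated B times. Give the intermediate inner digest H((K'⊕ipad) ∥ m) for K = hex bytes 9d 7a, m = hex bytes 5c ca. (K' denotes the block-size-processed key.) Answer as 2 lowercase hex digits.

Key hex bytes 9d 7a is 2 bytes ≤ B = 7; zero-pad to 7 bytes: K' = 9d 7a 00 00 00 00 00.
K' ⊕ ipad = ab 4c 36 36 36 36 36.
Inner input = ab 4c 36 36 36 36 36 ∥ 5c ca.
Inner hash: sum = 171+76+54+54+54+54+54+92+202 = 811; mod 256 = 43 → 2b.

2b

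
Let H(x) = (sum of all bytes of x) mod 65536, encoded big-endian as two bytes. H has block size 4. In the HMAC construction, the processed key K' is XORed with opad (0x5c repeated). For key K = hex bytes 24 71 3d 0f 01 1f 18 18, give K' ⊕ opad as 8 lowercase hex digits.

5d6d5c5c

Key hex bytes 24 71 3d 0f 01 1f 18 18 is 8 bytes > B = 4, so hash it first: H(key) = 01 31, then zero-pad to 4 bytes: K' = 01 31 00 00.
XOR each byte with 0x5c: 01⊕5c=5d, 31⊕5c=6d, 00⊕5c=5c, 00⊕5c=5c.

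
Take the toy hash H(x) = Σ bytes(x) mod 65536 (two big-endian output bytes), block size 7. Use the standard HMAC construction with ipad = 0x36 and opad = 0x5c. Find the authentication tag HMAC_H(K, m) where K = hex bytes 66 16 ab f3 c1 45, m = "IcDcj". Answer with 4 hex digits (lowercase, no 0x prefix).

0370

Key hex bytes 66 16 ab f3 c1 45 is 6 bytes ≤ B = 7; zero-pad to 7 bytes: K' = 66 16 ab f3 c1 45 00.
K' ⊕ ipad = 50 20 9d c5 f7 73 36.  K' ⊕ opad = 3a 4a f7 af 9d 19 5c.
Inner input = (K'⊕ipad) ∥ m = 50 20 9d c5 f7 73 36 ∥ 49 63 44 63 6a.
Inner hash: sum = 80+32+157+197+247+115+54+73+99+68+99+106 = 1327 → 05 2f.
Outer input = (K'⊕opad) ∥ inner = 3a 4a f7 af 9d 19 5c ∥ 05 2f.
Outer hash (tag): sum = 58+74+247+175+157+25+92+5+47 = 880 → 03 70.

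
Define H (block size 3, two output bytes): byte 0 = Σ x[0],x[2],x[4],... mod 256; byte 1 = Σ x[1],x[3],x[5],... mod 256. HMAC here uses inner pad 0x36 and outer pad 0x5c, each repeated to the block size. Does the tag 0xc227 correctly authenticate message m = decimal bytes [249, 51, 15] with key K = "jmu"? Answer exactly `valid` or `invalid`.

invalid

Key "jmu" = 6a 6d 75 is exactly B = 3 bytes: K' = 6a 6d 75.
K' ⊕ ipad = 5c 5b 43; K' ⊕ opad = 36 31 29.
Inner hash: even-index sum = 210 mod 256 = 210; odd-index sum = 355 mod 256 = 99 → d2 63.
Outer hash (recomputed tag): even-index sum = 194 mod 256 = 194; odd-index sum = 259 mod 256 = 3 → c2 03.
Recomputed tag = c203; claimed = c227 → mismatch.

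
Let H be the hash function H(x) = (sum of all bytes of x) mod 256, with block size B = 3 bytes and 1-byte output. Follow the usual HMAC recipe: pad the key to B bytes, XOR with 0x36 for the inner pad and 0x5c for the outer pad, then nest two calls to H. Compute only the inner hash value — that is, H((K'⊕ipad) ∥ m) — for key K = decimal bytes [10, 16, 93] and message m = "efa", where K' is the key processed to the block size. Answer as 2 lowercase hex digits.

Key decimal bytes [10, 16, 93] = 0a 10 5d is exactly B = 3 bytes: K' = 0a 10 5d.
K' ⊕ ipad = 3c 26 6b.
Inner input = 3c 26 6b ∥ 65 66 61.
Inner hash: sum = 60+38+107+101+102+97 = 505; mod 256 = 249 → f9.

f9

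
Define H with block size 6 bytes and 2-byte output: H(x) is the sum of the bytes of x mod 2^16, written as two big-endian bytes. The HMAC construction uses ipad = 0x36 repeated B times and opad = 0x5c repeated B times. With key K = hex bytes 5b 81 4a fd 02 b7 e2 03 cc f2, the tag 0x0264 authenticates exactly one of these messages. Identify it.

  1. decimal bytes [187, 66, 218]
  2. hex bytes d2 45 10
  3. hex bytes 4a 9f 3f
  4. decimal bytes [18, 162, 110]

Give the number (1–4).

4

Key hex bytes 5b 81 4a fd 02 b7 e2 03 cc f2 is 10 bytes > B = 6, so hash it first: H(key) = 05 7f, then zero-pad to 6 bytes: K' = 05 7f 00 00 00 00.
K' ⊕ ipad = 33 49 36 36 36 36; K' ⊕ opad = 59 23 5c 5c 5c 5c.
m1: inner = H(33 49 36 36 36 36 bb 42 da) = 03 2b; tag = H(59 23 5c 5c 5c 5c 03 2b) = 021a
m2: inner = H(33 49 36 36 36 36 d2 45 10) = 02 7b; tag = H(59 23 5c 5c 5c 5c 02 7b) = 0269
m3: inner = H(33 49 36 36 36 36 4a 9f 3f) = 02 7c; tag = H(59 23 5c 5c 5c 5c 02 7c) = 026a
m4: inner = H(33 49 36 36 36 36 12 a2 6e) = 02 76; tag = H(59 23 5c 5c 5c 5c 02 76) = 0264 ← matches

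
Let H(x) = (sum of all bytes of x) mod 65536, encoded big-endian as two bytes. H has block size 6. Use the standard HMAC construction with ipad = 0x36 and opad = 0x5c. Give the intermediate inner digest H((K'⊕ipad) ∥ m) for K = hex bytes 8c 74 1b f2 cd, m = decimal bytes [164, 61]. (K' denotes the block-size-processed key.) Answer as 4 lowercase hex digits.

Key hex bytes 8c 74 1b f2 cd is 5 bytes ≤ B = 6; zero-pad to 6 bytes: K' = 8c 74 1b f2 cd 00.
K' ⊕ ipad = ba 42 2d c4 fb 36.
Inner input = ba 42 2d c4 fb 36 ∥ a4 3d.
Inner hash: sum = 186+66+45+196+251+54+164+61 = 1023 → 03 ff.

03ff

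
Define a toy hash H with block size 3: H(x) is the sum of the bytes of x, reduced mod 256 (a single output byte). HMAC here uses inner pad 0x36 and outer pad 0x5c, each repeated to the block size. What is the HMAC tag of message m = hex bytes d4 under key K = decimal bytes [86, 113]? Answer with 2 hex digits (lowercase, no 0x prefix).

Key decimal bytes [86, 113] = 56 71 is 2 bytes ≤ B = 3; zero-pad to 3 bytes: K' = 56 71 00.
K' ⊕ ipad = 60 47 36.  K' ⊕ opad = 0a 2d 5c.
Inner input = (K'⊕ipad) ∥ m = 60 47 36 ∥ d4.
Inner hash: sum = 96+71+54+212 = 433; mod 256 = 177 → b1.
Outer input = (K'⊕opad) ∥ inner = 0a 2d 5c ∥ b1.
Outer hash (tag): sum = 10+45+92+177 = 324; mod 256 = 68 → 44.

44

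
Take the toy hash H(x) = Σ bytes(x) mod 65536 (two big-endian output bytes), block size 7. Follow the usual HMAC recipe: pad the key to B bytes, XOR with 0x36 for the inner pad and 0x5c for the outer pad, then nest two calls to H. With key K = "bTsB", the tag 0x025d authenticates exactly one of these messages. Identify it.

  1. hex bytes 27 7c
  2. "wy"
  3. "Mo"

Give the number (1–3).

1

Key "bTsB" = 62 54 73 42 is 4 bytes ≤ B = 7; zero-pad to 7 bytes: K' = 62 54 73 42 00 00 00.
K' ⊕ ipad = 54 62 45 74 36 36 36; K' ⊕ opad = 3e 08 2f 1e 5c 5c 5c.
m1: inner = H(54 62 45 74 36 36 36 27 7c) = 02 b4; tag = H(3e 08 2f 1e 5c 5c 5c 02 b4) = 025d ← matches
m2: inner = H(54 62 45 74 36 36 36 77 79) = 03 01; tag = H(3e 08 2f 1e 5c 5c 5c 03 01) = 01ab
m3: inner = H(54 62 45 74 36 36 36 4d 6f) = 02 cd; tag = H(3e 08 2f 1e 5c 5c 5c 02 cd) = 0276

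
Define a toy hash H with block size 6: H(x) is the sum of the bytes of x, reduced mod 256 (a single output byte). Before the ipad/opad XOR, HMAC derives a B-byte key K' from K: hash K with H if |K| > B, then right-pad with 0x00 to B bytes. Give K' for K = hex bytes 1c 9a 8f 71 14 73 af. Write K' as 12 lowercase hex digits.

ec0000000000

|K| = 7 > B = 6, so first hash the key.
H(K): sum = 28+154+143+113+20+115+175 = 748; mod 256 = 236 → ec.
Zero-pad H(K) = ec to 6 bytes: K' = ec 00 00 00 00 00.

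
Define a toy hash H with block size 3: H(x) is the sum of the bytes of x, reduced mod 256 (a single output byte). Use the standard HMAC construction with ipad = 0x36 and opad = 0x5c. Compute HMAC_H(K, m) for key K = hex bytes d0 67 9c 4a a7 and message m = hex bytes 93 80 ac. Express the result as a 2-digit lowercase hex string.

Key hex bytes d0 67 9c 4a a7 is 5 bytes > B = 3, so hash it first: H(key) = c4, then zero-pad to 3 bytes: K' = c4 00 00.
K' ⊕ ipad = f2 36 36.  K' ⊕ opad = 98 5c 5c.
Inner input = (K'⊕ipad) ∥ m = f2 36 36 ∥ 93 80 ac.
Inner hash: sum = 242+54+54+147+128+172 = 797; mod 256 = 29 → 1d.
Outer input = (K'⊕opad) ∥ inner = 98 5c 5c ∥ 1d.
Outer hash (tag): sum = 152+92+92+29 = 365; mod 256 = 109 → 6d.

6d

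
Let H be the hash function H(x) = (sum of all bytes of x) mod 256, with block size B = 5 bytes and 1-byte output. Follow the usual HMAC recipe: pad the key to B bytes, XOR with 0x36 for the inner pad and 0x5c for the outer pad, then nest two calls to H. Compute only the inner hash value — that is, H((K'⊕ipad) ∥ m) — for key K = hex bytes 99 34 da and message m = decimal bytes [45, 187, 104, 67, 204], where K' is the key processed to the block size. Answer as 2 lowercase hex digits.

68

Key hex bytes 99 34 da is 3 bytes ≤ B = 5; zero-pad to 5 bytes: K' = 99 34 da 00 00.
K' ⊕ ipad = af 02 ec 36 36.
Inner input = af 02 ec 36 36 ∥ 2d bb 68 43 cc.
Inner hash: sum = 175+2+236+54+54+45+187+104+67+204 = 1128; mod 256 = 104 → 68.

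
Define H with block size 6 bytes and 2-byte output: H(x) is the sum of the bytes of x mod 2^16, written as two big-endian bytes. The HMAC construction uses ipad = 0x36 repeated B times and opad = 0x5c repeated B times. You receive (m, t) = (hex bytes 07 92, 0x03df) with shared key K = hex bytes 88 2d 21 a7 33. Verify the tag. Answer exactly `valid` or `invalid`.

Key hex bytes 88 2d 21 a7 33 is 5 bytes ≤ B = 6; zero-pad to 6 bytes: K' = 88 2d 21 a7 33 00.
K' ⊕ ipad = be 1b 17 91 05 36; K' ⊕ opad = d4 71 7d fb 6f 5c.
Inner hash: sum = 190+27+23+145+5+54+7+146 = 597 → 02 55.
Outer hash (recomputed tag): sum = 212+113+125+251+111+92+2+85 = 991 → 03 df.
Recomputed tag = 03df; claimed = 03df → match.

valid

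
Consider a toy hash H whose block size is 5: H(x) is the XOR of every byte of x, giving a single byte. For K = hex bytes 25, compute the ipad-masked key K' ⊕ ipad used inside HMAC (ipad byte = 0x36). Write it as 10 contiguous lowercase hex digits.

Key hex bytes 25 is 1 byte ≤ B = 5; zero-pad to 5 bytes: K' = 25 00 00 00 00.
XOR each byte with 0x36: 25⊕36=13, 00⊕36=36, 00⊕36=36, 00⊕36=36, 00⊕36=36.

1336363636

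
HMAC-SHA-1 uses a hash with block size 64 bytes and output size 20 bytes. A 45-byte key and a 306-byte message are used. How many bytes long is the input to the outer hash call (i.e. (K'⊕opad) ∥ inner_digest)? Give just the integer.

84

Key is 45 ≤ 64 bytes, zero-padded: |K'| = 64.
Outer input = (K'⊕opad) ∥ H(inner) → 64 + 20 = 84 bytes.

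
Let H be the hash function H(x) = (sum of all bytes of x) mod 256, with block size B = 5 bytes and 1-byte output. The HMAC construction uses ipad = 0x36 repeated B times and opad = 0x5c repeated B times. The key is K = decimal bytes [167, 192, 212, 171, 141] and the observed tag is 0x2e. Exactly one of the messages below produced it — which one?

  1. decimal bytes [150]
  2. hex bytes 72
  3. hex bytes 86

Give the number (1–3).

3

Key decimal bytes [167, 192, 212, 171, 141] = a7 c0 d4 ab 8d is exactly B = 5 bytes: K' = a7 c0 d4 ab 8d.
K' ⊕ ipad = 91 f6 e2 9d bb; K' ⊕ opad = fb 9c 88 f7 d1.
m1: inner = H(91 f6 e2 9d bb 96) = 57; tag = H(fb 9c 88 f7 d1 57) = 3e
m2: inner = H(91 f6 e2 9d bb 72) = 33; tag = H(fb 9c 88 f7 d1 33) = 1a
m3: inner = H(91 f6 e2 9d bb 86) = 47; tag = H(fb 9c 88 f7 d1 47) = 2e ← matches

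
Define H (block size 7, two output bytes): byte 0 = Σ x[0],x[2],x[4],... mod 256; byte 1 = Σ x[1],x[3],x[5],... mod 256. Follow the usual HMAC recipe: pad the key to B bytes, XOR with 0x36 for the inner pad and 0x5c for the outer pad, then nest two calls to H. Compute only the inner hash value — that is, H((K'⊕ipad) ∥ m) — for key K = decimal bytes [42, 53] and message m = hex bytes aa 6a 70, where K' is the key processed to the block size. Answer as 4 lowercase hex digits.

2889

Key decimal bytes [42, 53] = 2a 35 is 2 bytes ≤ B = 7; zero-pad to 7 bytes: K' = 2a 35 00 00 00 00 00.
K' ⊕ ipad = 1c 03 36 36 36 36 36.
Inner input = 1c 03 36 36 36 36 36 ∥ aa 6a 70.
Inner hash: even-index sum = 296 mod 256 = 40; odd-index sum = 393 mod 256 = 137 → 28 89.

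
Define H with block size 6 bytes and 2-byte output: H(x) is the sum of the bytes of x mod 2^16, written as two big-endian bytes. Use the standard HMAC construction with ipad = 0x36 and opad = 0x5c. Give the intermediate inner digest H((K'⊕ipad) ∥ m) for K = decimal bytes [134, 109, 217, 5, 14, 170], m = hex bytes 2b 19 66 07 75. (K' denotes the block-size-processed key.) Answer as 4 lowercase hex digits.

0427

Key decimal bytes [134, 109, 217, 5, 14, 170] = 86 6d d9 05 0e aa is exactly B = 6 bytes: K' = 86 6d d9 05 0e aa.
K' ⊕ ipad = b0 5b ef 33 38 9c.
Inner input = b0 5b ef 33 38 9c ∥ 2b 19 66 07 75.
Inner hash: sum = 176+91+239+51+56+156+43+25+102+7+117 = 1063 → 04 27.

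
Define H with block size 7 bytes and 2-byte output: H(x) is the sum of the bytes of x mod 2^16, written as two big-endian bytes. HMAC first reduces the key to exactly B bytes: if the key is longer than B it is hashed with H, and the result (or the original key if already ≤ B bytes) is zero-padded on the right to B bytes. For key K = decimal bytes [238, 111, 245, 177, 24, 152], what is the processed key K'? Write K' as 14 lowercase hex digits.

ee6ff5b1189800

Key decimal bytes [238, 111, 245, 177, 24, 152] = ee 6f f5 b1 18 98 is 6 bytes ≤ B = 7; zero-pad to 7 bytes: K' = ee 6f f5 b1 18 98 00.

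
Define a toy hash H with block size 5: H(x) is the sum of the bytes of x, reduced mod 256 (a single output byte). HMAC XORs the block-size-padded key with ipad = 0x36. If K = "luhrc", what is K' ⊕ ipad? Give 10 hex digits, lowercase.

Key "luhrc" = 6c 75 68 72 63 is exactly B = 5 bytes: K' = 6c 75 68 72 63.
XOR each byte with 0x36: 6c⊕36=5a, 75⊕36=43, 68⊕36=5e, 72⊕36=44, 63⊕36=55.

5a435e4455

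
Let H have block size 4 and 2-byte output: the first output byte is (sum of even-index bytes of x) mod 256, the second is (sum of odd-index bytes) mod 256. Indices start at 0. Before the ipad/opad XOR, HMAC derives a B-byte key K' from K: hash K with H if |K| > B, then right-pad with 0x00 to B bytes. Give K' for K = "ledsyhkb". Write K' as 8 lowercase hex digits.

b4a20000

|K| = 8 > B = 4, so first hash the key.
H(K): even-index sum = 436 mod 256 = 180; odd-index sum = 418 mod 256 = 162 → b4 a2.
Zero-pad H(K) = b4 a2 to 4 bytes: K' = b4 a2 00 00.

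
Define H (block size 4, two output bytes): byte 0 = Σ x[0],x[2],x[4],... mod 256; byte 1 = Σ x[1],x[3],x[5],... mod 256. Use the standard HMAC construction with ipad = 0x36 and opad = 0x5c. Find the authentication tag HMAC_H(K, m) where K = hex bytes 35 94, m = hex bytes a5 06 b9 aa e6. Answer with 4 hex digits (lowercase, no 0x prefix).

Key hex bytes 35 94 is 2 bytes ≤ B = 4; zero-pad to 4 bytes: K' = 35 94 00 00.
K' ⊕ ipad = 03 a2 36 36.  K' ⊕ opad = 69 c8 5c 5c.
Inner input = (K'⊕ipad) ∥ m = 03 a2 36 36 ∥ a5 06 b9 aa e6.
Inner hash: even-index sum = 637 mod 256 = 125; odd-index sum = 392 mod 256 = 136 → 7d 88.
Outer input = (K'⊕opad) ∥ inner = 69 c8 5c 5c ∥ 7d 88.
Outer hash (tag): even-index sum = 322 mod 256 = 66; odd-index sum = 428 mod 256 = 172 → 42 ac.

42ac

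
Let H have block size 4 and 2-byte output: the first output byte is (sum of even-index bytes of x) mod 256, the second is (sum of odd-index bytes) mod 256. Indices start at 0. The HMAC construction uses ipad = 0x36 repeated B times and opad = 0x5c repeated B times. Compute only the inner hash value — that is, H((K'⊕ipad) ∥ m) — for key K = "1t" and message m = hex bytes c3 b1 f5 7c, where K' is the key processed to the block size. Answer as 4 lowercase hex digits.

Key "1t" = 31 74 is 2 bytes ≤ B = 4; zero-pad to 4 bytes: K' = 31 74 00 00.
K' ⊕ ipad = 07 42 36 36.
Inner input = 07 42 36 36 ∥ c3 b1 f5 7c.
Inner hash: even-index sum = 501 mod 256 = 245; odd-index sum = 421 mod 256 = 165 → f5 a5.

f5a5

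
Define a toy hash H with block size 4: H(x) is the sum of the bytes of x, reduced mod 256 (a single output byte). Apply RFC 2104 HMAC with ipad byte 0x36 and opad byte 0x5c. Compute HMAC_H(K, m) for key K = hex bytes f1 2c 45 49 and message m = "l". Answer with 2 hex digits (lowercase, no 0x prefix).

Key hex bytes f1 2c 45 49 is exactly B = 4 bytes: K' = f1 2c 45 49.
K' ⊕ ipad = c7 1a 73 7f.  K' ⊕ opad = ad 70 19 15.
Inner input = (K'⊕ipad) ∥ m = c7 1a 73 7f ∥ 6c.
Inner hash: sum = 199+26+115+127+108 = 575; mod 256 = 63 → 3f.
Outer input = (K'⊕opad) ∥ inner = ad 70 19 15 ∥ 3f.
Outer hash (tag): sum = 173+112+25+21+63 = 394; mod 256 = 138 → 8a.

8a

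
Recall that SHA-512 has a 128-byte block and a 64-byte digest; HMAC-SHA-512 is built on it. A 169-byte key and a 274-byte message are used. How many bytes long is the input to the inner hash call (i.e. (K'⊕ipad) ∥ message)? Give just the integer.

402

Key is 169 > 128 bytes, so it is hashed to 64 bytes then zero-padded to 128: |K'| = 128.
Inner input = (K'⊕ipad) ∥ m → 128 + 274 = 402 bytes.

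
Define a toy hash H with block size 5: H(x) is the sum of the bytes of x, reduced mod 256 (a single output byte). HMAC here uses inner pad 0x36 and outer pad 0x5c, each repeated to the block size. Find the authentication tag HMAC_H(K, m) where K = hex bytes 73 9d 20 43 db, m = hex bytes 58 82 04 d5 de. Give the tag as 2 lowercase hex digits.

0b

Key hex bytes 73 9d 20 43 db is exactly B = 5 bytes: K' = 73 9d 20 43 db.
K' ⊕ ipad = 45 ab 16 75 ed.  K' ⊕ opad = 2f c1 7c 1f 87.
Inner input = (K'⊕ipad) ∥ m = 45 ab 16 75 ed ∥ 58 82 04 d5 de.
Inner hash: sum = 69+171+22+117+237+88+130+4+213+222 = 1273; mod 256 = 249 → f9.
Outer input = (K'⊕opad) ∥ inner = 2f c1 7c 1f 87 ∥ f9.
Outer hash (tag): sum = 47+193+124+31+135+249 = 779; mod 256 = 11 → 0b.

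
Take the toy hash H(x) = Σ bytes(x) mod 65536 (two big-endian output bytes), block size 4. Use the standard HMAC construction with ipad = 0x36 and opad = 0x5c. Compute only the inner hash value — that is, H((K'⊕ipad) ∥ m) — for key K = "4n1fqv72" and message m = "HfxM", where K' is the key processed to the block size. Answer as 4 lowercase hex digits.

02d2

Key "4n1fqv72" = 34 6e 31 66 71 76 37 32 is 8 bytes > B = 4, so hash it first: H(key) = 02 89, then zero-pad to 4 bytes: K' = 02 89 00 00.
K' ⊕ ipad = 34 bf 36 36.
Inner input = 34 bf 36 36 ∥ 48 66 78 4d.
Inner hash: sum = 52+191+54+54+72+102+120+77 = 722 → 02 d2.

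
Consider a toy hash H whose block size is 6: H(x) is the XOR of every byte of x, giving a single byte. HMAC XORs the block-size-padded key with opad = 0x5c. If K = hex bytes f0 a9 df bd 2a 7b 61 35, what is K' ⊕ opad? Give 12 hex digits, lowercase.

625c5c5c5c5c

Key hex bytes f0 a9 df bd 2a 7b 61 35 is 8 bytes > B = 6, so hash it first: H(key) = 3e, then zero-pad to 6 bytes: K' = 3e 00 00 00 00 00.
XOR each byte with 0x5c: 3e⊕5c=62, 00⊕5c=5c, 00⊕5c=5c, 00⊕5c=5c, 00⊕5c=5c, 00⊕5c=5c.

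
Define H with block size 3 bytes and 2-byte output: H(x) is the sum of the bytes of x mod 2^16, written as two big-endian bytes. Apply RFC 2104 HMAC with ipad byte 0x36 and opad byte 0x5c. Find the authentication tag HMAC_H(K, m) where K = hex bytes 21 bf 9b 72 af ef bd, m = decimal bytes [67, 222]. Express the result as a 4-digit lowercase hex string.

Key hex bytes 21 bf 9b 72 af ef bd is 7 bytes > B = 3, so hash it first: H(key) = 04 48, then zero-pad to 3 bytes: K' = 04 48 00.
K' ⊕ ipad = 32 7e 36.  K' ⊕ opad = 58 14 5c.
Inner input = (K'⊕ipad) ∥ m = 32 7e 36 ∥ 43 de.
Inner hash: sum = 50+126+54+67+222 = 519 → 02 07.
Outer input = (K'⊕opad) ∥ inner = 58 14 5c ∥ 02 07.
Outer hash (tag): sum = 88+20+92+2+7 = 209 → 00 d1.

00d1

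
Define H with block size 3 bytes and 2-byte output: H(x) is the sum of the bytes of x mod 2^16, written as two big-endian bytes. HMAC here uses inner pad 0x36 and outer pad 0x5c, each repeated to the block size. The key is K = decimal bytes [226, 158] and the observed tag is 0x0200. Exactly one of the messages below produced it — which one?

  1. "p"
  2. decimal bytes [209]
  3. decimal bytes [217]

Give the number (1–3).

1

Key decimal bytes [226, 158] = e2 9e is 2 bytes ≤ B = 3; zero-pad to 3 bytes: K' = e2 9e 00.
K' ⊕ ipad = d4 a8 36; K' ⊕ opad = be c2 5c.
m1: inner = H(d4 a8 36 70) = 02 22; tag = H(be c2 5c 02 22) = 0200 ← matches
m2: inner = H(d4 a8 36 d1) = 02 83; tag = H(be c2 5c 02 83) = 0261
m3: inner = H(d4 a8 36 d9) = 02 8b; tag = H(be c2 5c 02 8b) = 0269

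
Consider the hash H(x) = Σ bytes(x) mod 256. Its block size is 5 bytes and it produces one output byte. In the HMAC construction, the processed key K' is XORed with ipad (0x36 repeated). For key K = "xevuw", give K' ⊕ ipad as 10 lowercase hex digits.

Key "xevuw" = 78 65 76 75 77 is exactly B = 5 bytes: K' = 78 65 76 75 77.
XOR each byte with 0x36: 78⊕36=4e, 65⊕36=53, 76⊕36=40, 75⊕36=43, 77⊕36=41.

4e53404341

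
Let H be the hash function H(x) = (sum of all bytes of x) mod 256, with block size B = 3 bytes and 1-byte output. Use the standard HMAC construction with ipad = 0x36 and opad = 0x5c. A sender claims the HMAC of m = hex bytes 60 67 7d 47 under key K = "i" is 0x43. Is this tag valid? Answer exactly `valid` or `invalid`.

valid

Key "i" = 69 is 1 byte ≤ B = 3; zero-pad to 3 bytes: K' = 69 00 00.
K' ⊕ ipad = 5f 36 36; K' ⊕ opad = 35 5c 5c.
Inner hash: sum = 95+54+54+96+103+125+71 = 598; mod 256 = 86 → 56.
Outer hash (recomputed tag): sum = 53+92+92+86 = 323; mod 256 = 67 → 43.
Recomputed tag = 43; claimed = 43 → match.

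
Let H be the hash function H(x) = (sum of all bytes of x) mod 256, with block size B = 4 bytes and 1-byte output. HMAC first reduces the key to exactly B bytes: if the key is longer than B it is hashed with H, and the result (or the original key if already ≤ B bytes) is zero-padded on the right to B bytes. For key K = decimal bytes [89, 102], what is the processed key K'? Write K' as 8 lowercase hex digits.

Key decimal bytes [89, 102] = 59 66 is 2 bytes ≤ B = 4; zero-pad to 4 bytes: K' = 59 66 00 00.

59660000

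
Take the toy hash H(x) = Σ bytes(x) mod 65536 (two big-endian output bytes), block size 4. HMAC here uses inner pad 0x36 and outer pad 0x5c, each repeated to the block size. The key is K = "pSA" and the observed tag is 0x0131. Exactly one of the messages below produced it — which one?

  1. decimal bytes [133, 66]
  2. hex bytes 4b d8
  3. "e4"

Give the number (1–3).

Key "pSA" = 70 53 41 is 3 bytes ≤ B = 4; zero-pad to 4 bytes: K' = 70 53 41 00.
K' ⊕ ipad = 46 65 77 36; K' ⊕ opad = 2c 0f 1d 5c.
m1: inner = H(46 65 77 36 85 42) = 02 1f; tag = H(2c 0f 1d 5c 02 1f) = 00d5
m2: inner = H(46 65 77 36 4b d8) = 02 7b; tag = H(2c 0f 1d 5c 02 7b) = 0131 ← matches
m3: inner = H(46 65 77 36 65 34) = 01 f1; tag = H(2c 0f 1d 5c 01 f1) = 01a6

2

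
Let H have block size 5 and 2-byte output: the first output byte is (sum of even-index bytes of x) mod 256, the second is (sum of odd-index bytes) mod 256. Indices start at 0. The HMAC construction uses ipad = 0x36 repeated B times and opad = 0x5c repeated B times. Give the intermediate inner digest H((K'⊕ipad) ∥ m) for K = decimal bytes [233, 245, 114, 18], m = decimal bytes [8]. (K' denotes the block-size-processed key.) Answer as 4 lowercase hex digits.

Key decimal bytes [233, 245, 114, 18] = e9 f5 72 12 is 4 bytes ≤ B = 5; zero-pad to 5 bytes: K' = e9 f5 72 12 00.
K' ⊕ ipad = df c3 44 24 36.
Inner input = df c3 44 24 36 ∥ 08.
Inner hash: even-index sum = 345 mod 256 = 89; odd-index sum = 239 mod 256 = 239 → 59 ef.

59ef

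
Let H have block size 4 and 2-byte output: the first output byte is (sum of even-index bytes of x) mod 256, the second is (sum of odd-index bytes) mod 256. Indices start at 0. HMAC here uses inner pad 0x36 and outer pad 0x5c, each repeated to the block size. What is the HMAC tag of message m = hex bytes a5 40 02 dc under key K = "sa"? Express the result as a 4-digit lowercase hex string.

Key "sa" = 73 61 is 2 bytes ≤ B = 4; zero-pad to 4 bytes: K' = 73 61 00 00.
K' ⊕ ipad = 45 57 36 36.  K' ⊕ opad = 2f 3d 5c 5c.
Inner input = (K'⊕ipad) ∥ m = 45 57 36 36 ∥ a5 40 02 dc.
Inner hash: even-index sum = 290 mod 256 = 34; odd-index sum = 425 mod 256 = 169 → 22 a9.
Outer input = (K'⊕opad) ∥ inner = 2f 3d 5c 5c ∥ 22 a9.
Outer hash (tag): even-index sum = 173 mod 256 = 173; odd-index sum = 322 mod 256 = 66 → ad 42.

ad42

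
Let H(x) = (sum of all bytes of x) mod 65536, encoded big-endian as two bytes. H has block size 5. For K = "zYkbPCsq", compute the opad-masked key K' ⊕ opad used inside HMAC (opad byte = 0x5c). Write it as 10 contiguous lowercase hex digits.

5f4b5c5c5c

Key "zYkbPCsq" = 7a 59 6b 62 50 43 73 71 is 8 bytes > B = 5, so hash it first: H(key) = 03 17, then zero-pad to 5 bytes: K' = 03 17 00 00 00.
XOR each byte with 0x5c: 03⊕5c=5f, 17⊕5c=4b, 00⊕5c=5c, 00⊕5c=5c, 00⊕5c=5c.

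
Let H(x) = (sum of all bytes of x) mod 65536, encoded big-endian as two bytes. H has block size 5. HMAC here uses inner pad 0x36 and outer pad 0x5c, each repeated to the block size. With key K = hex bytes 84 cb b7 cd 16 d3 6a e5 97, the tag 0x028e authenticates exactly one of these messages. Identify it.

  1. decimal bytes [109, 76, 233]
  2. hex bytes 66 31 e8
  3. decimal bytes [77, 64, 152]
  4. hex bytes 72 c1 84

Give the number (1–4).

4

Key hex bytes 84 cb b7 cd 16 d3 6a e5 97 is 9 bytes > B = 5, so hash it first: H(key) = 05 a2, then zero-pad to 5 bytes: K' = 05 a2 00 00 00.
K' ⊕ ipad = 33 94 36 36 36; K' ⊕ opad = 59 fe 5c 5c 5c.
m1: inner = H(33 94 36 36 36 6d 4c e9) = 03 0b; tag = H(59 fe 5c 5c 5c 03 0b) = 0279
m2: inner = H(33 94 36 36 36 66 31 e8) = 02 e8; tag = H(59 fe 5c 5c 5c 02 e8) = 0355
m3: inner = H(33 94 36 36 36 4d 40 98) = 02 8e; tag = H(59 fe 5c 5c 5c 02 8e) = 02fb
m4: inner = H(33 94 36 36 36 72 c1 84) = 03 20; tag = H(59 fe 5c 5c 5c 03 20) = 028e ← matches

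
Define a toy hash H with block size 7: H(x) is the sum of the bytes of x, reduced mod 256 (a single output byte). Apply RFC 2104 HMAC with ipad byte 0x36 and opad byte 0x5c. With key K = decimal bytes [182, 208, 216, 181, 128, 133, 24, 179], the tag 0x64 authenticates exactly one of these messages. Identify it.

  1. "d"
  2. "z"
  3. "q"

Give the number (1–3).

1

Key decimal bytes [182, 208, 216, 181, 128, 133, 24, 179] = b6 d0 d8 b5 80 85 18 b3 is 8 bytes > B = 7, so hash it first: H(key) = e3, then zero-pad to 7 bytes: K' = e3 00 00 00 00 00 00.
K' ⊕ ipad = d5 36 36 36 36 36 36; K' ⊕ opad = bf 5c 5c 5c 5c 5c 5c.
m1: inner = H(d5 36 36 36 36 36 36 64) = 7d; tag = H(bf 5c 5c 5c 5c 5c 5c 7d) = 64 ← matches
m2: inner = H(d5 36 36 36 36 36 36 7a) = 93; tag = H(bf 5c 5c 5c 5c 5c 5c 93) = 7a
m3: inner = H(d5 36 36 36 36 36 36 71) = 8a; tag = H(bf 5c 5c 5c 5c 5c 5c 8a) = 71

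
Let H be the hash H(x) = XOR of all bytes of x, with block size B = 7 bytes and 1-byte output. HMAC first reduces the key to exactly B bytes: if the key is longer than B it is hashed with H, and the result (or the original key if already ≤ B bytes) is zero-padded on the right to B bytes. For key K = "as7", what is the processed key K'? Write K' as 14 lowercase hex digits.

61733700000000

Key "as7" = 61 73 37 is 3 bytes ≤ B = 7; zero-pad to 7 bytes: K' = 61 73 37 00 00 00 00.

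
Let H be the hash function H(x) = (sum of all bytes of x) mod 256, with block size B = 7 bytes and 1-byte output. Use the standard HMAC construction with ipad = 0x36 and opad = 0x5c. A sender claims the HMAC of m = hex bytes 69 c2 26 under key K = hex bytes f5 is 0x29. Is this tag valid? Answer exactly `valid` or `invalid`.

valid

Key hex bytes f5 is 1 byte ≤ B = 7; zero-pad to 7 bytes: K' = f5 00 00 00 00 00 00.
K' ⊕ ipad = c3 36 36 36 36 36 36; K' ⊕ opad = a9 5c 5c 5c 5c 5c 5c.
Inner hash: sum = 195+54+54+54+54+54+54+105+194+38 = 856; mod 256 = 88 → 58.
Outer hash (recomputed tag): sum = 169+92+92+92+92+92+92+88 = 809; mod 256 = 41 → 29.
Recomputed tag = 29; claimed = 29 → match.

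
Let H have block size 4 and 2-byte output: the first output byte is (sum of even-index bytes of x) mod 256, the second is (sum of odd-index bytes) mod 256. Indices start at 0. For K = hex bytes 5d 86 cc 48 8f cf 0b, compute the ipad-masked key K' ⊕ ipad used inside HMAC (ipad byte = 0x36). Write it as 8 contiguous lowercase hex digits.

Key hex bytes 5d 86 cc 48 8f cf 0b is 7 bytes > B = 4, so hash it first: H(key) = c3 9d, then zero-pad to 4 bytes: K' = c3 9d 00 00.
XOR each byte with 0x36: c3⊕36=f5, 9d⊕36=ab, 00⊕36=36, 00⊕36=36.

f5ab3636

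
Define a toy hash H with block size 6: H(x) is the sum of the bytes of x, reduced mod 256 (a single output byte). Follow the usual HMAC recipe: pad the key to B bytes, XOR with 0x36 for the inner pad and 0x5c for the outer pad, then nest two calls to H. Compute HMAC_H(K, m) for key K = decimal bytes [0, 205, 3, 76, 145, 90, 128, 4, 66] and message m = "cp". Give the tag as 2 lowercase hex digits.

Key decimal bytes [0, 205, 3, 76, 145, 90, 128, 4, 66] = 00 cd 03 4c 91 5a 80 04 42 is 9 bytes > B = 6, so hash it first: H(key) = cd, then zero-pad to 6 bytes: K' = cd 00 00 00 00 00.
K' ⊕ ipad = fb 36 36 36 36 36.  K' ⊕ opad = 91 5c 5c 5c 5c 5c.
Inner input = (K'⊕ipad) ∥ m = fb 36 36 36 36 36 ∥ 63 70.
Inner hash: sum = 251+54+54+54+54+54+99+112 = 732; mod 256 = 220 → dc.
Outer input = (K'⊕opad) ∥ inner = 91 5c 5c 5c 5c 5c ∥ dc.
Outer hash (tag): sum = 145+92+92+92+92+92+220 = 825; mod 256 = 57 → 39.

39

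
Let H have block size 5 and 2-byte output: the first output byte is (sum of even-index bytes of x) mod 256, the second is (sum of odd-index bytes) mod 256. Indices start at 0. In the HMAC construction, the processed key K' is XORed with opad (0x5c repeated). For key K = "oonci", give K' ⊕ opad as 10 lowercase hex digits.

Key "oonci" = 6f 6f 6e 63 69 is exactly B = 5 bytes: K' = 6f 6f 6e 63 69.
XOR each byte with 0x5c: 6f⊕5c=33, 6f⊕5c=33, 6e⊕5c=32, 63⊕5c=3f, 69⊕5c=35.

3333323f35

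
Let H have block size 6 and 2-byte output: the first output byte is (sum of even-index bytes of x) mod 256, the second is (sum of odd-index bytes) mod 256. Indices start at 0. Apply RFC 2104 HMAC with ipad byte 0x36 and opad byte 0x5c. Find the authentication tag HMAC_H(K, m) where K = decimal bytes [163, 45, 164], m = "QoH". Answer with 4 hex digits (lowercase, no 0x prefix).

491f

Key decimal bytes [163, 45, 164] = a3 2d a4 is 3 bytes ≤ B = 6; zero-pad to 6 bytes: K' = a3 2d a4 00 00 00.
K' ⊕ ipad = 95 1b 92 36 36 36.  K' ⊕ opad = ff 71 f8 5c 5c 5c.
Inner input = (K'⊕ipad) ∥ m = 95 1b 92 36 36 36 ∥ 51 6f 48.
Inner hash: even-index sum = 502 mod 256 = 246; odd-index sum = 246 mod 256 = 246 → f6 f6.
Outer input = (K'⊕opad) ∥ inner = ff 71 f8 5c 5c 5c ∥ f6 f6.
Outer hash (tag): even-index sum = 841 mod 256 = 73; odd-index sum = 543 mod 256 = 31 → 49 1f.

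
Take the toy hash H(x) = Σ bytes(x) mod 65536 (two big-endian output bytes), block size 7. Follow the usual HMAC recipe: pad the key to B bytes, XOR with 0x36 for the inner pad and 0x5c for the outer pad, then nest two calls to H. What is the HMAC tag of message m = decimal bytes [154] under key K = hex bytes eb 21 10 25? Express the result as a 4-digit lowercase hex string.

0378

Key hex bytes eb 21 10 25 is 4 bytes ≤ B = 7; zero-pad to 7 bytes: K' = eb 21 10 25 00 00 00.
K' ⊕ ipad = dd 17 26 13 36 36 36.  K' ⊕ opad = b7 7d 4c 79 5c 5c 5c.
Inner input = (K'⊕ipad) ∥ m = dd 17 26 13 36 36 36 ∥ 9a.
Inner hash: sum = 221+23+38+19+54+54+54+154 = 617 → 02 69.
Outer input = (K'⊕opad) ∥ inner = b7 7d 4c 79 5c 5c 5c ∥ 02 69.
Outer hash (tag): sum = 183+125+76+121+92+92+92+2+105 = 888 → 03 78.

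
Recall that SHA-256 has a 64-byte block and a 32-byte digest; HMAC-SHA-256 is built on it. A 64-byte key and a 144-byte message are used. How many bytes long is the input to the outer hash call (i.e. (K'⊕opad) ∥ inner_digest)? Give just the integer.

96

Key is 64 ≤ 64 bytes, zero-padded: |K'| = 64.
Outer input = (K'⊕opad) ∥ H(inner) → 64 + 32 = 96 bytes.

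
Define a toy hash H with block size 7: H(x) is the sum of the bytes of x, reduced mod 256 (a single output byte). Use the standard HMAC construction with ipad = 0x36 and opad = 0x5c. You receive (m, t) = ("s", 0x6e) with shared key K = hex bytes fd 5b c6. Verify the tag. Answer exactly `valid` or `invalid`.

Key hex bytes fd 5b c6 is 3 bytes ≤ B = 7; zero-pad to 7 bytes: K' = fd 5b c6 00 00 00 00.
K' ⊕ ipad = cb 6d f0 36 36 36 36; K' ⊕ opad = a1 07 9a 5c 5c 5c 5c.
Inner hash: sum = 203+109+240+54+54+54+54+115 = 883; mod 256 = 115 → 73.
Outer hash (recomputed tag): sum = 161+7+154+92+92+92+92+115 = 805; mod 256 = 37 → 25.
Recomputed tag = 25; claimed = 6e → mismatch.

invalid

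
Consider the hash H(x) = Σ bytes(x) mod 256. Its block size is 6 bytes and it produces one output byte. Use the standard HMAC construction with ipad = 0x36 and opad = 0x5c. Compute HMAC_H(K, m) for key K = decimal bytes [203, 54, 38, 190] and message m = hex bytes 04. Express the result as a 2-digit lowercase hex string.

1a

Key decimal bytes [203, 54, 38, 190] = cb 36 26 be is 4 bytes ≤ B = 6; zero-pad to 6 bytes: K' = cb 36 26 be 00 00.
K' ⊕ ipad = fd 00 10 88 36 36.  K' ⊕ opad = 97 6a 7a e2 5c 5c.
Inner input = (K'⊕ipad) ∥ m = fd 00 10 88 36 36 ∥ 04.
Inner hash: sum = 253+0+16+136+54+54+4 = 517; mod 256 = 5 → 05.
Outer input = (K'⊕opad) ∥ inner = 97 6a 7a e2 5c 5c ∥ 05.
Outer hash (tag): sum = 151+106+122+226+92+92+5 = 794; mod 256 = 26 → 1a.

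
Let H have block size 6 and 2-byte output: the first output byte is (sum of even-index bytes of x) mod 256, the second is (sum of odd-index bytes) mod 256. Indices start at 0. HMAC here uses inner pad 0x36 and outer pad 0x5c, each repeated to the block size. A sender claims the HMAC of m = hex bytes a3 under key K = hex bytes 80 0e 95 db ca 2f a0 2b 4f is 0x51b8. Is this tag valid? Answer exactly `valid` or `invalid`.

Key hex bytes 80 0e 95 db ca 2f a0 2b 4f is 9 bytes > B = 6, so hash it first: H(key) = ce 43, then zero-pad to 6 bytes: K' = ce 43 00 00 00 00.
K' ⊕ ipad = f8 75 36 36 36 36; K' ⊕ opad = 92 1f 5c 5c 5c 5c.
Inner hash: even-index sum = 519 mod 256 = 7; odd-index sum = 225 mod 256 = 225 → 07 e1.
Outer hash (recomputed tag): even-index sum = 337 mod 256 = 81; odd-index sum = 440 mod 256 = 184 → 51 b8.
Recomputed tag = 51b8; claimed = 51b8 → match.

valid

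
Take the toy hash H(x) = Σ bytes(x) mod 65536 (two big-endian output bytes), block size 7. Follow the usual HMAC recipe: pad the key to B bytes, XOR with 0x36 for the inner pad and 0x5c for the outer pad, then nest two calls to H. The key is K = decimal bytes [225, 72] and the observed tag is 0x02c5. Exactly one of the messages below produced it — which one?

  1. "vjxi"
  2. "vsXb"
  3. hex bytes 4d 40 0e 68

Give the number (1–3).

1

Key decimal bytes [225, 72] = e1 48 is 2 bytes ≤ B = 7; zero-pad to 7 bytes: K' = e1 48 00 00 00 00 00.
K' ⊕ ipad = d7 7e 36 36 36 36 36; K' ⊕ opad = bd 14 5c 5c 5c 5c 5c.
m1: inner = H(d7 7e 36 36 36 36 36 76 6a 78 69) = 04 24; tag = H(bd 14 5c 5c 5c 5c 5c 04 24) = 02c5 ← matches
m2: inner = H(d7 7e 36 36 36 36 36 76 73 58 62) = 04 06; tag = H(bd 14 5c 5c 5c 5c 5c 04 06) = 02a7
m3: inner = H(d7 7e 36 36 36 36 36 4d 40 0e 68) = 03 66; tag = H(bd 14 5c 5c 5c 5c 5c 03 66) = 0306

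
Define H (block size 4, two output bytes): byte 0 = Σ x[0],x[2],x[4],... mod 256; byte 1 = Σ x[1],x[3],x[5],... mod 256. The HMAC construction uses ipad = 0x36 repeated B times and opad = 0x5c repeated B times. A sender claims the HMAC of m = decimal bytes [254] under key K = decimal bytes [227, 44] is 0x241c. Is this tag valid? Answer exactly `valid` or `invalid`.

valid

Key decimal bytes [227, 44] = e3 2c is 2 bytes ≤ B = 4; zero-pad to 4 bytes: K' = e3 2c 00 00.
K' ⊕ ipad = d5 1a 36 36; K' ⊕ opad = bf 70 5c 5c.
Inner hash: even-index sum = 521 mod 256 = 9; odd-index sum = 80 mod 256 = 80 → 09 50.
Outer hash (recomputed tag): even-index sum = 292 mod 256 = 36; odd-index sum = 284 mod 256 = 28 → 24 1c.
Recomputed tag = 241c; claimed = 241c → match.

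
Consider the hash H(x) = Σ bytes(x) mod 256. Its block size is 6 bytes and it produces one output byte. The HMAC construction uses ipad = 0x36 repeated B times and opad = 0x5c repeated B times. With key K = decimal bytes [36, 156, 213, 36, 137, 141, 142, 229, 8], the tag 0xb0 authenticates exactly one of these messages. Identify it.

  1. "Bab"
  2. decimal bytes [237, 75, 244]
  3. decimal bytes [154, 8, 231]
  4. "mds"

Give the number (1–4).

Key decimal bytes [36, 156, 213, 36, 137, 141, 142, 229, 8] = 24 9c d5 24 89 8d 8e e5 08 is 9 bytes > B = 6, so hash it first: H(key) = 4a, then zero-pad to 6 bytes: K' = 4a 00 00 00 00 00.
K' ⊕ ipad = 7c 36 36 36 36 36; K' ⊕ opad = 16 5c 5c 5c 5c 5c.
m1: inner = H(7c 36 36 36 36 36 42 61 62) = 8f; tag = H(16 5c 5c 5c 5c 5c 8f) = 71
m2: inner = H(7c 36 36 36 36 36 ed 4b f4) = b6; tag = H(16 5c 5c 5c 5c 5c b6) = 98
m3: inner = H(7c 36 36 36 36 36 9a 08 e7) = 13; tag = H(16 5c 5c 5c 5c 5c 13) = f5
m4: inner = H(7c 36 36 36 36 36 6d 64 73) = ce; tag = H(16 5c 5c 5c 5c 5c ce) = b0 ← matches

4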